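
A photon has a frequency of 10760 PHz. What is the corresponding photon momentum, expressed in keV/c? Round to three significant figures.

44.5 keV/c

In SI units: f = 10760 PHz = 1.076 × 10^19 Hz.
Since p = hf/c for a photon, p = 2.378 × 10^-23 kg·m/s.
Converting to keV/c: p = 44.50 keV/c ≈ 44.5 keV/c.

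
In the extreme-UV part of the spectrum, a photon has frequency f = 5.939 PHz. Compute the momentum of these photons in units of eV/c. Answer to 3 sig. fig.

Convert to SI: f = 5.939 PHz = 5.939 × 10^15 Hz.
Since p = hf/c for a photon, p = 1.313 × 10^-26 kg·m/s.
Converting to eV/c: p = 24.56 eV/c ≈ 24.6 eV/c.

24.6 eV/c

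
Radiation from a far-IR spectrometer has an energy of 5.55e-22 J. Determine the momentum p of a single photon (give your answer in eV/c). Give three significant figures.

3.46e-3 eV/c

For a photon p = E/c, so p = 1.851e-30 kg·m/s.
Converting to eV/c: p = 0.003464 eV/c ≈ 3.46e-3 eV/c.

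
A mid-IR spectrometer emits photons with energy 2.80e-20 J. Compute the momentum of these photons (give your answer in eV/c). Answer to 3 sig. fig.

0.175 eV/c

Since p = E/c for a photon, p = 9.340e-29 kg·m/s.
Converting to eV/c: p = 0.1748 eV/c ≈ 0.175 eV/c.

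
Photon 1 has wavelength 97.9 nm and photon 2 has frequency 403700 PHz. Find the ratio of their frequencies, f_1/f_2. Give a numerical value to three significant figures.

7.59 × 10^-6

f_1 = 3.062 × 10^15 Hz (from wavelength = 97.9 nm, via f = c/λ).
f_2 = 4.037 × 10^20 Hz (from frequency = 403700 PHz, via f given directly).
Ratio = 3.062 × 10^15 / 4.037 × 10^20 = 7.59 × 10^-6.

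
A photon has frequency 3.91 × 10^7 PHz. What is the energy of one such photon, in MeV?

162 MeV

(h = 6.62607015 × 10^-34 J·s, 1 eV = 1.602176634 × 10^-19 J.)
In SI units: f = 3.91 × 10^7 PHz = 3.91 × 10^22 Hz.
The photon relation is E = hf, giving E = 2.591 × 10^-11 J.
Converting to MeV: E = 161.7 MeV ≈ 162 MeV.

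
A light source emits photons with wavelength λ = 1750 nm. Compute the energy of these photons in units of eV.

0.708 eV

First convert: λ = 1750 nm = 1.75e-6 m.
Apply E = hc/λ: E = 1.135e-19 J.
Converting to eV: E = 0.7085 eV ≈ 0.708 eV.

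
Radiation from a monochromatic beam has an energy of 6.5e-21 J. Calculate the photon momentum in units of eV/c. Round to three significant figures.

(c = 2.99792458e8 m/s, 1 eV = 1.602176634e-19 J.)
The photon relation is p = E/c, giving p = 2.168e-29 kg·m/s.
Converting to eV/c: p = 0.04057 eV/c ≈ 0.0406 eV/c.

0.0406 eV/c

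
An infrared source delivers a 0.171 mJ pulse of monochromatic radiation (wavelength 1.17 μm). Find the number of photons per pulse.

1.01e15 photons

Per-photon energy: E = 1.698e-19 J (from wavelength = 1.17 μm).
N = E_total / E_photon = 1.71e-4 J / 1.698e-19 J = 1.01e15.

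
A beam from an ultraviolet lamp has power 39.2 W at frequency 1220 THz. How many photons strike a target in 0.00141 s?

Total energy: E_total = P·t = 39.2 × 0.00141 = 0.05527 J.
Per-photon energy: E = 8.084 × 10^-19 J.
N = E_total / E_photon = 6.84 × 10^16.

6.84 × 10^16 photons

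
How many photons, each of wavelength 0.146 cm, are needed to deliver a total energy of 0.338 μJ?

2.48 × 10^15 photons

Per-photon energy: E = 1.361 × 10^-22 J (from wavelength = 0.146 cm).
N = E_total / E_photon = 3.38 × 10^-7 J / 1.361 × 10^-22 J = 2.48 × 10^15.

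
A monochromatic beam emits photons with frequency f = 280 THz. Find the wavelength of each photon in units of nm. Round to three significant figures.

1070 nm

Take c = 2.99792458 × 10^8 m/s.
Convert to SI: f = 280 THz = 2.8 × 10^14 Hz.
Apply λ = c/f: λ = 1.071 × 10^-6 m.
Converting to nm: λ = 1071 nm ≈ 1070 nm.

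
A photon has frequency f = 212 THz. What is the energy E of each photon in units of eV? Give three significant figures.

In SI units: f = 212 THz = 2.12e14 Hz.
Apply E = hf: E = 1.405e-19 J.
Converting to eV: E = 0.8768 eV ≈ 0.877 eV.

0.877 eV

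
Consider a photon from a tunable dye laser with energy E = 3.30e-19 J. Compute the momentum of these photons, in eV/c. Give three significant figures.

2.06 eV/c

Use c = 2.99792458e8 m/s, 1 eV = 1.602176634e-19 J.
Since p = E/c for a photon, p = 1.101e-27 kg·m/s.
Converting to eV/c: p = 2.060 eV/c ≈ 2.06 eV/c.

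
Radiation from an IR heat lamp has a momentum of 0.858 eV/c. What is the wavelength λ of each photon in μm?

1.45 μm

Use h = 6.62607015e-34 J·s, c = 2.99792458e8 m/s, 1 eV = 1.602176634e-19 J.
First convert: p = 0.858 eV/c = 4.5854e-28 kg·m/s.
Apply λ = h/p: λ = 1.445e-6 m.
Converting to μm: λ = 1.445 μm ≈ 1.45 μm.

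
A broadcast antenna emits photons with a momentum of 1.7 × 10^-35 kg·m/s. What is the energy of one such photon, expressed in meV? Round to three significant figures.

3.18 × 10^-5 meV

(c = 2.99792458 × 10^8 m/s, 1 eV = 1.602176634 × 10^-19 J.)
Apply E = pc: E = 5.096 × 10^-27 J.
Converting to meV: E = 3.181 × 10^-5 meV ≈ 3.18 × 10^-5 meV.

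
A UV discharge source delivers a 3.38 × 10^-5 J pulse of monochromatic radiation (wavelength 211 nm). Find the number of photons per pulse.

Per-photon energy: E = 9.414 × 10^-19 J (from wavelength = 211 nm).
N = E_total / E_photon = 3.38 × 10^-5 J / 9.414 × 10^-19 J = 3.59 × 10^13.

3.59 × 10^13 photons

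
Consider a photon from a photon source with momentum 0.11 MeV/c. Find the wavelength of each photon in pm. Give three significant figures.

11.3 pm

First convert: p = 0.11 MeV/c = 5.8787 × 10^-23 kg·m/s.
Since λ = h/p for a photon, λ = 1.127 × 10^-11 m.
Converting to pm: λ = 11.27 pm ≈ 11.3 pm.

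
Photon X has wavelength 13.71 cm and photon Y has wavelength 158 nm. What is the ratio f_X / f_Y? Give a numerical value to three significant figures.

1.15e-6

f_X = 2.187e9 Hz (from wavelength = 13.71 cm, via f = c/λ).
f_Y = 1.897e15 Hz (from wavelength = 158 nm, via f = c/λ).
Ratio = 2.187e9 / 1.897e15 = 1.15e-6.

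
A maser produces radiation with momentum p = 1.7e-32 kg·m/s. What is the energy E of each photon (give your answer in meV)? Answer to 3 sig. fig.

0.0318 meV

Take c = 2.99792458e8 m/s, 1 eV = 1.602176634e-19 J.
For a photon E = pc, so E = 5.096e-24 J.
Converting to meV: E = 0.03181 meV ≈ 0.0318 meV.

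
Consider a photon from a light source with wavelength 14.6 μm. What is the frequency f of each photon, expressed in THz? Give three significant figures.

20.5 THz

Convert to SI: λ = 14.6 μm = 1.46e-5 m.
Since f = c/λ for a photon, f = 2.053e13 Hz.
Converting to THz: f = 20.53 THz ≈ 20.5 THz.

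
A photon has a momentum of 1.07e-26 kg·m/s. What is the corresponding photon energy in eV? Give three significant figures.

The photon relation is E = pc, giving E = 3.208e-18 J.
Converting to eV: E = 20.02 eV ≈ 20.0 eV.

20.0 eV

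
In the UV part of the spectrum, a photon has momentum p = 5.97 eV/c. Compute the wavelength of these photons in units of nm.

Take h = 6.62607015e-34 J·s, c = 2.99792458e8 m/s, 1 eV = 1.602176634e-19 J.
Convert to SI: p = 5.97 eV/c = 3.1905e-27 kg·m/s.
Since λ = h/p for a photon, λ = 2.077e-7 m.
Converting to nm: λ = 207.7 nm ≈ 208 nm.

208 nm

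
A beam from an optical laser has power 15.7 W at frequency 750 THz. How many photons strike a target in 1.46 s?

4.61e19 photons

Total energy: E_total = P·t = 15.7 × 1.46 = 22.92 J.
Per-photon energy: E = 4.970e-19 J.
N = E_total / E_photon = 4.61e19.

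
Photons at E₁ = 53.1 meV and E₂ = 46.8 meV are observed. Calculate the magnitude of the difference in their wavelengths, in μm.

3.14 μm

Using λ = hc/E: λ₁ = 2.335 × 10^-5 m, λ₂ = 2.649 × 10^-5 m.
|Δλ| = |2.335 × 10^-5 − 2.649 × 10^-5| = 3.14 × 10^-6 m = 3.14 μm.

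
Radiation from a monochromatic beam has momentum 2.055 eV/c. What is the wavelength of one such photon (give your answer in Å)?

In SI units: p = 2.055 eV/c = 1.0983 × 10^-27 kg·m/s.
The photon relation is λ = h/p, giving λ = 6.033 × 10^-7 m.
Converting to Å: λ = 6033 Å ≈ 6030 Å.

6030 Å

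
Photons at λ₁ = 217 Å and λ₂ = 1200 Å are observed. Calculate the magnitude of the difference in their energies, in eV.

Using E = hc/λ: E₁ = 9.154e-18 J, E₂ = 1.655e-18 J.
|ΔE| = |9.154e-18 − 1.655e-18| = 7.50e-18 J = 46.8 eV.

46.8 eV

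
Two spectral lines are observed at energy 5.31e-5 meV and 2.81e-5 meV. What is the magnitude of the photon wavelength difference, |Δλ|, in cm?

Using λ = hc/E: λ₁ = 23.35 m, λ₂ = 44.12 m.
|Δλ| = |23.35 − 44.12| = 20.8 m = 2080 cm.

2080 cm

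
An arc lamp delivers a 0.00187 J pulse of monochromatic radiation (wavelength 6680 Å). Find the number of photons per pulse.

6.29e15 photons

Per-photon energy: E = 2.974e-19 J (from wavelength = 6680 Å).
N = E_total / E_photon = 0.00187 J / 2.974e-19 J = 6.29e15.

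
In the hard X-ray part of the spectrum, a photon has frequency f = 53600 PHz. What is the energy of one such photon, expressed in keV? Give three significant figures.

222 keV

Convert to SI: f = 53600 PHz = 5.36 × 10^19 Hz.
Since E = hf for a photon, E = 3.552 × 10^-14 J.
Converting to keV: E = 221.7 keV ≈ 222 keV.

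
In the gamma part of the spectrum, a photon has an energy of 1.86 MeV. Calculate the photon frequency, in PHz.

Use h = 6.62607015 × 10^-34 J·s, 1 eV = 1.602176634 × 10^-19 J.
First convert: E = 1.86 MeV = 2.9800 × 10^-13 J.
Apply f = E/h: f = 4.497 × 10^20 Hz.
Converting to PHz: f = 449700 PHz ≈ 4.50 × 10^5 PHz.

4.50 × 10^5 PHz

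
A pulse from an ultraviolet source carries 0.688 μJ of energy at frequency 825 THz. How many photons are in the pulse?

Per-photon energy: E = 5.467e-19 J (from frequency = 825 THz).
N = E_total / E_photon = 6.88e-7 J / 5.467e-19 J = 1.26e12.

1.26e12 photons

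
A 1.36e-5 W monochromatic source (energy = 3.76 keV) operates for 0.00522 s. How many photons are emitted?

1.18e8 photons

Total energy: E_total = P·t = 1.36e-5 × 0.00522 = 7.099e-8 J.
Per-photon energy: E = 6.024e-16 J.
N = E_total / E_photon = 1.18e8.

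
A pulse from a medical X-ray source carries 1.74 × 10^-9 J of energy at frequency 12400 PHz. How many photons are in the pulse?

Per-photon energy: E = 8.216 × 10^-15 J (from frequency = 12400 PHz).
N = E_total / E_photon = 1.74 × 10^-9 J / 8.216 × 10^-15 J = 2.12 × 10^5.

2.12 × 10^5 photons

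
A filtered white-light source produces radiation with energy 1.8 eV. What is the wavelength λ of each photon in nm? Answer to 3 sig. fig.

689 nm

(h = 6.62607015e-34 J·s, c = 2.99792458e8 m/s, 1 eV = 1.602176634e-19 J.)
In SI units: E = 1.8 eV = 2.8839e-19 J.
Since λ = hc/E for a photon, λ = 6.888e-7 m.
Converting to nm: λ = 688.8 nm ≈ 689 nm.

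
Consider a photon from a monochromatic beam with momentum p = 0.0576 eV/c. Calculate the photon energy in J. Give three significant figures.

In SI units: p = 0.0576 eV/c = 3.0783·10^-29 kg·m/s.
The photon relation is E = pc, giving E = 9.229·10^-21 J.
So E ≈ 9.23·10^-21 J.

9.23·10^-21 J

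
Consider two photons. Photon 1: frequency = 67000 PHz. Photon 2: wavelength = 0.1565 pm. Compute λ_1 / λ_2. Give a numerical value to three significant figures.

28.6

λ_1 = 4.475e-12 m (from frequency = 67000 PHz, via λ = c/f).
λ_2 = 1.565e-13 m (from wavelength = 0.1565 pm, via λ given directly).
Ratio = 4.475e-12 / 1.565e-13 = 28.6.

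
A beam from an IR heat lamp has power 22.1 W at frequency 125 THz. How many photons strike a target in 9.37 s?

2.50e21 photons

Total energy: E_total = P·t = 22.1 × 9.37 = 207.1 J.
Per-photon energy: E = 8.283e-20 J.
N = E_total / E_photon = 2.50e21.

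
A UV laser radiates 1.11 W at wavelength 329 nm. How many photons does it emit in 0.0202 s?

3.71 × 10^16 photons

Total energy: E_total = P·t = 1.11 × 0.0202 = 0.02242 J.
Per-photon energy: E = 6.038 × 10^-19 J.
N = E_total / E_photon = 3.71 × 10^16.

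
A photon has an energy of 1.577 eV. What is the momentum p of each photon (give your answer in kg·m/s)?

8.43 × 10^-28 kg·m/s

First convert: E = 1.577 eV = 2.5266 × 10^-19 J.
The photon relation is p = E/c, giving p = 8.428 × 10^-28 kg·m/s.
So p ≈ 8.43 × 10^-28 kg·m/s.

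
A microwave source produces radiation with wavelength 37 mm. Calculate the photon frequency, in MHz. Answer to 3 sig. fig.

8100 MHz

Use c = 2.99792458 × 10^8 m/s.
Convert to SI: λ = 37 mm = 0.037 m.
Apply f = c/λ: f = 8.102 × 10^9 Hz.
Converting to MHz: f = 8102 MHz ≈ 8100 MHz.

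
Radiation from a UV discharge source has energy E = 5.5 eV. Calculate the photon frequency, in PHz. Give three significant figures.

Convert to SI: E = 5.5 eV = 8.8120e-19 J.
The photon relation is f = E/h, giving f = 1.330e15 Hz.
Converting to PHz: f = 1.330 PHz ≈ 1.33 PHz.

1.33 PHz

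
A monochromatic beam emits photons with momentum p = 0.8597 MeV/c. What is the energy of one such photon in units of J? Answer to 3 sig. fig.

Use c = 2.99792458·10^8 m/s, 1 eV = 1.602176634·10^-19 J.
Convert to SI: p = 0.8597 MeV/c = 4.5945·10^-22 kg·m/s.
Since E = pc for a photon, E = 1.377·10^-13 J.
So E ≈ 1.38·10^-13 J.

1.38·10^-13 J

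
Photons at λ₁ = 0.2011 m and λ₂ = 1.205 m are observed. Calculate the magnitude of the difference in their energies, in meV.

Using E = hc/λ: E₁ = 9.8779 × 10^-25 J, E₂ = 1.6485 × 10^-25 J.
|ΔE| = |9.8779 × 10^-25 − 1.6485 × 10^-25| = 8.23 × 10^-25 J = 5.14 × 10^-3 meV.

5.14 × 10^-3 meV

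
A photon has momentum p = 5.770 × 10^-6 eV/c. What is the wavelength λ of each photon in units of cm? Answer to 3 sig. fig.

Use h = 6.62607015 × 10^-34 J·s, c = 2.99792458 × 10^8 m/s, 1 eV = 1.602176634 × 10^-19 J.
First convert: p = 5.770 × 10^-6 eV/c = 3.0837 × 10^-33 kg·m/s.
The photon relation is λ = h/p, giving λ = 0.2149 m.
Converting to cm: λ = 21.49 cm ≈ 21.5 cm.

21.5 cm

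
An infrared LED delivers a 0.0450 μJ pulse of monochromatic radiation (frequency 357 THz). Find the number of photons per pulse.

1.90e11 photons

Per-photon energy: E = 2.366e-19 J (from frequency = 357 THz).
N = E_total / E_photon = 4.50e-8 J / 2.366e-19 J = 1.90e11.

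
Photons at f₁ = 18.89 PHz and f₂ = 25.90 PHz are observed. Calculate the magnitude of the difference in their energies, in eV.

Using E = hf: E₁ = 1.2517 × 10^-17 J, E₂ = 1.7162 × 10^-17 J.
|ΔE| = |1.2517 × 10^-17 − 1.7162 × 10^-17| = 4.64 × 10^-18 J = 29.0 eV.

29.0 eV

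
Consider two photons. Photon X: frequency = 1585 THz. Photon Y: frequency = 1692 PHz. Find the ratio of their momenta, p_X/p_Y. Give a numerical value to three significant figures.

p_X = 3.503e-27 kg·m/s (from frequency = 1585 THz, via p = hf/c).
p_Y = 3.740e-24 kg·m/s (from frequency = 1692 PHz, via p = hf/c).
Ratio = 3.503e-27 / 3.740e-24 = 9.37e-4.

9.37e-4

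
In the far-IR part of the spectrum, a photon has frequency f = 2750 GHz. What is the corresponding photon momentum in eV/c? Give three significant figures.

0.0114 eV/c

Convert to SI: f = 2750 GHz = 2.75e12 Hz.
For a photon p = hf/c, so p = 6.078e-30 kg·m/s.
Converting to eV/c: p = 0.01137 eV/c ≈ 0.0114 eV/c.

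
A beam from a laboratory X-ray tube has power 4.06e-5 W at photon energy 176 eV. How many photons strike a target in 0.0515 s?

7.41e10 photons

Total energy: E_total = P·t = 4.06e-5 × 0.0515 = 2.091e-6 J.
Per-photon energy: E = 2.820e-17 J.
N = E_total / E_photon = 7.41e10.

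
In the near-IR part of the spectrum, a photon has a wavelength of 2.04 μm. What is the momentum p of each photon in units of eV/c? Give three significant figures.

0.608 eV/c

First convert: λ = 2.04 μm = 2.04 × 10^-6 m.
For a photon p = h/λ, so p = 3.248 × 10^-28 kg·m/s.
Converting to eV/c: p = 0.6078 eV/c ≈ 0.608 eV/c.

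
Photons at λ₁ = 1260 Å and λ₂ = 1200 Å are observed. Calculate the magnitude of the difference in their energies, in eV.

0.492 eV

Using E = hc/λ: E₁ = 1.577e-18 J, E₂ = 1.655e-18 J.
|ΔE| = |1.577e-18 − 1.655e-18| = 7.88e-20 J = 0.492 eV.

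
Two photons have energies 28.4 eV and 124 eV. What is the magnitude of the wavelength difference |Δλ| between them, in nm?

Using λ = hc/E: λ₁ = 4.366 × 10^-8 m, λ₂ = 9.999 × 10^-9 m.
|Δλ| = |4.366 × 10^-8 − 9.999 × 10^-9| = 3.37 × 10^-8 m = 33.7 nm.

33.7 nm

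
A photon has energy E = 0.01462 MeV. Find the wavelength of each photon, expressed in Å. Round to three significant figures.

0.848 Å

Take h = 6.62607015e-34 J·s, c = 2.99792458e8 m/s, 1 eV = 1.602176634e-19 J.
First convert: E = 0.01462 MeV = 2.3424e-15 J.
For a photon λ = hc/E, so λ = 8.480e-11 m.
Converting to Å: λ = 0.8480 Å ≈ 0.848 Å.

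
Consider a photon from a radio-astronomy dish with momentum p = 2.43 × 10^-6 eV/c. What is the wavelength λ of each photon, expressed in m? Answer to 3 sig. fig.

First convert: p = 2.43 × 10^-6 eV/c = 1.2987 × 10^-33 kg·m/s.
Apply λ = h/p: λ = 0.5102 m.
So λ ≈ 0.510 m.

0.510 m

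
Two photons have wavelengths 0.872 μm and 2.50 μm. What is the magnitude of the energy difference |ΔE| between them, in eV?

Using E = hc/λ: E₁ = 2.278e-19 J, E₂ = 7.946e-20 J.
|ΔE| = |2.278e-19 − 7.946e-20| = 1.48e-19 J = 0.926 eV.

0.926 eV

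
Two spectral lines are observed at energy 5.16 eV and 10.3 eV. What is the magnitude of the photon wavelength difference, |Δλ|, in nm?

120 nm

Using λ = hc/E: λ₁ = 2.403 × 10^-7 m, λ₂ = 1.204 × 10^-7 m.
|Δλ| = |2.403 × 10^-7 − 1.204 × 10^-7| = 1.20 × 10^-7 m = 120 nm.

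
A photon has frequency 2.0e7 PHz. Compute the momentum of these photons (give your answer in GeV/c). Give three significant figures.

In SI units: f = 2.0e7 PHz = 2.0e22 Hz.
Since p = hf/c for a photon, p = 4.420e-20 kg·m/s.
Converting to GeV/c: p = 0.08271 GeV/c ≈ 0.0827 GeV/c.

0.0827 GeV/c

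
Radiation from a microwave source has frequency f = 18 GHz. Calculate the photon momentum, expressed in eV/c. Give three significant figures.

7.44e-5 eV/c

Take h = 6.62607015e-34 J·s, c = 2.99792458e8 m/s, 1 eV = 1.602176634e-19 J.
Convert to SI: f = 18 GHz = 1.8e10 Hz.
For a photon p = hf/c, so p = 3.978e-32 kg·m/s.
Converting to eV/c: p = 7.444e-5 eV/c ≈ 7.44e-5 eV/c.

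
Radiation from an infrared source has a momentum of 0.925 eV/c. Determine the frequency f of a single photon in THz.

224 THz

(h = 6.62607015e-34 J·s, c = 2.99792458e8 m/s, 1 eV = 1.602176634e-19 J.)
In SI units: p = 0.925 eV/c = 4.9435e-28 kg·m/s.
Since f = pc/h for a photon, f = 2.237e14 Hz.
Converting to THz: f = 223.7 THz ≈ 224 THz.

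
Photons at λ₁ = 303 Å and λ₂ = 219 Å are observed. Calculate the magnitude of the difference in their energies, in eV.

15.7 eV

Using E = hc/λ: E₁ = 6.556 × 10^-18 J, E₂ = 9.071 × 10^-18 J.
|ΔE| = |6.556 × 10^-18 − 9.071 × 10^-18| = 2.51 × 10^-18 J = 15.7 eV.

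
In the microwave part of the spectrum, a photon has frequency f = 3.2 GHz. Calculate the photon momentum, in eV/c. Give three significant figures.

1.32e-5 eV/c

(h = 6.62607015e-34 J·s, c = 2.99792458e8 m/s, 1 eV = 1.602176634e-19 J.)
In SI units: f = 3.2 GHz = 3.2e9 Hz.
Since p = hf/c for a photon, p = 7.073e-33 kg·m/s.
Converting to eV/c: p = 1.323e-5 eV/c ≈ 1.32e-5 eV/c.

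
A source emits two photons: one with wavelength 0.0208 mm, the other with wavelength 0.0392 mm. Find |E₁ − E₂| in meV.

28.0 meV

Using E = hc/λ: E₁ = 9.550e-21 J, E₂ = 5.067e-21 J.
|ΔE| = |9.550e-21 − 5.067e-21| = 4.48e-21 J = 28.0 meV.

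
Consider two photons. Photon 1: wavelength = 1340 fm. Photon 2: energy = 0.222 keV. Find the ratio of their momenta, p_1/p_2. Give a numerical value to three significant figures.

4170

p_1 = 4.945 × 10^-22 kg·m/s (from wavelength = 1340 fm, via p = h/λ).
p_2 = 1.186 × 10^-25 kg·m/s (from energy = 0.222 keV, via p = E/c).
Ratio = 4.945 × 10^-22 / 1.186 × 10^-25 = 4170.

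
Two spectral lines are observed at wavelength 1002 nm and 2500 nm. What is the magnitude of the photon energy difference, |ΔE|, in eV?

0.741 eV

Using E = hc/λ: E₁ = 1.9825 × 10^-19 J, E₂ = 7.9458 × 10^-20 J.
|ΔE| = |1.9825 × 10^-19 − 7.9458 × 10^-20| = 1.19 × 10^-19 J = 0.741 eV.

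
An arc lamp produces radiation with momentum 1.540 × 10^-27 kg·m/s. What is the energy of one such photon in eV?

2.88 eV

Use c = 2.99792458 × 10^8 m/s, 1 eV = 1.602176634 × 10^-19 J.
For a photon E = pc, so E = 4.617 × 10^-19 J.
Converting to eV: E = 2.882 eV ≈ 2.88 eV.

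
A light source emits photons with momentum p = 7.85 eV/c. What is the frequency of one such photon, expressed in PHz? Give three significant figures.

1.90 PHz

(h = 6.62607015 × 10^-34 J·s, c = 2.99792458 × 10^8 m/s, 1 eV = 1.602176634 × 10^-19 J.)
In SI units: p = 7.85 eV/c = 4.1953 × 10^-27 kg·m/s.
Since f = pc/h for a photon, f = 1.898 × 10^15 Hz.
Converting to PHz: f = 1.898 PHz ≈ 1.90 PHz.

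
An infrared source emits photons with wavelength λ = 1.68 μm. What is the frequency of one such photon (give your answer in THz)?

First convert: λ = 1.68 μm = 1.68 × 10^-6 m.
Since f = c/λ for a photon, f = 1.784 × 10^14 Hz.
Converting to THz: f = 178.4 THz ≈ 178 THz.

178 THz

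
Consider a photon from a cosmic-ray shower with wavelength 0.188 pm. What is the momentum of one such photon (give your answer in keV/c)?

6590 keV/c

Convert to SI: λ = 0.188 pm = 1.88e-13 m.
Apply p = h/λ: p = 3.525e-21 kg·m/s.
Converting to keV/c: p = 6595 keV/c ≈ 6590 keV/c.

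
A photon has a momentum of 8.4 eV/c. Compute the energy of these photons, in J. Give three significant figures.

1.35e-18 J

Take c = 2.99792458e8 m/s, 1 eV = 1.602176634e-19 J.
In SI units: p = 8.4 eV/c = 4.4892e-27 kg·m/s.
Apply E = pc: E = 1.346e-18 J.
So E ≈ 1.35e-18 J.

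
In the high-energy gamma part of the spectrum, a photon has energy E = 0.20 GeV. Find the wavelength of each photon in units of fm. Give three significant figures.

6.20 fm

Convert to SI: E = 0.20 GeV = 3.2044 × 10^-11 J.
For a photon λ = hc/E, so λ = 6.199 × 10^-15 m.
Converting to fm: λ = 6.199 fm ≈ 6.20 fm.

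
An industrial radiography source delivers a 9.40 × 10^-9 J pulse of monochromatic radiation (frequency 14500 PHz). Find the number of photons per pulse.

Per-photon energy: E = 9.608 × 10^-15 J (from frequency = 14500 PHz).
N = E_total / E_photon = 9.40 × 10^-9 J / 9.608 × 10^-15 J = 9.78 × 10^5.

9.78 × 10^5 photons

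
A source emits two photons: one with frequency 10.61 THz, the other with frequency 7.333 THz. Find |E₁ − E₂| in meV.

13.6 meV

Using E = hf: E₁ = 7.0303 × 10^-21 J, E₂ = 4.8589 × 10^-21 J.
|ΔE| = |7.0303 × 10^-21 − 4.8589 × 10^-21| = 2.17 × 10^-21 J = 13.6 meV.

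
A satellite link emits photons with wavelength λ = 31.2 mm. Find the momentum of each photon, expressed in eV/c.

3.97 × 10^-5 eV/c

Use h = 6.62607015 × 10^-34 J·s, c = 2.99792458 × 10^8 m/s, 1 eV = 1.602176634 × 10^-19 J.
In SI units: λ = 31.2 mm = 0.0312 m.
For a photon p = h/λ, so p = 2.124 × 10^-32 kg·m/s.
Converting to eV/c: p = 3.974 × 10^-5 eV/c ≈ 3.97 × 10^-5 eV/c.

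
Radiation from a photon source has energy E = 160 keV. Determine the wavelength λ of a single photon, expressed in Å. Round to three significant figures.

0.0775 Å

First convert: E = 160 keV = 2.5635·10^-14 J.
For a photon λ = hc/E, so λ = 7.749·10^-12 m.
Converting to Å: λ = 0.07749 Å ≈ 0.0775 Å.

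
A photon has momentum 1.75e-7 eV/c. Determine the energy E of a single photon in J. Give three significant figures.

2.80e-26 J

First convert: p = 1.75e-7 eV/c = 9.3525e-35 kg·m/s.
Since E = pc for a photon, E = 2.804e-26 J.
So E ≈ 2.80e-26 J.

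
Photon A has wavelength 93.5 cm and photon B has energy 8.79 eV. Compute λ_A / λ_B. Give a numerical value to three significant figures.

λ_A = 0.9350 m (from wavelength = 93.5 cm, via λ given directly).
λ_B = 1.411 × 10^-7 m (from energy = 8.79 eV, via λ = hc/E).
Ratio = 0.9350 / 1.411 × 10^-7 = 6.63 × 10^6.

6.63 × 10^6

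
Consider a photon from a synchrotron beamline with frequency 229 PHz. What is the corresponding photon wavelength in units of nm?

1.31 nm

First convert: f = 229 PHz = 2.29 × 10^17 Hz.
Since λ = c/f for a photon, λ = 1.309 × 10^-9 m.
Converting to nm: λ = 1.309 nm ≈ 1.31 nm.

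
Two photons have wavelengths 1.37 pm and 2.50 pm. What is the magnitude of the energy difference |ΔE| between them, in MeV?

0.409 MeV

Using E = hc/λ: E₁ = 1.450 × 10^-13 J, E₂ = 7.946 × 10^-14 J.
|ΔE| = |1.450 × 10^-13 − 7.946 × 10^-14| = 6.55 × 10^-14 J = 0.409 MeV.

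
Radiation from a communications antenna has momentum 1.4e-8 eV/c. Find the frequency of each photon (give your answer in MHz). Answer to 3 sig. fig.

Convert to SI: p = 1.4e-8 eV/c = 7.4820e-36 kg·m/s.
The photon relation is f = pc/h, giving f = 3.385e6 Hz.
Converting to MHz: f = 3.385 MHz ≈ 3.39 MHz.

3.39 MHz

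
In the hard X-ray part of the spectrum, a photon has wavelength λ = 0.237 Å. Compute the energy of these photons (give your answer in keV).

52.3 keV

Use h = 6.62607015e-34 J·s, c = 2.99792458e8 m/s, 1 eV = 1.602176634e-19 J.
Convert to SI: λ = 0.237 Å = 2.37e-11 m.
Apply E = hc/λ: E = 8.382e-15 J.
Converting to keV: E = 52.31 keV ≈ 52.3 keV.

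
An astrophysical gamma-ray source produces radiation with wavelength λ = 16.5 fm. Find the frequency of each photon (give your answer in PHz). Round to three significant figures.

Convert to SI: λ = 16.5 fm = 1.65·10^-14 m.
Since f = c/λ for a photon, f = 1.817·10^22 Hz.
Converting to PHz: f = 1.817·10^7 PHz ≈ 1.82·10^7 PHz.

1.82·10^7 PHz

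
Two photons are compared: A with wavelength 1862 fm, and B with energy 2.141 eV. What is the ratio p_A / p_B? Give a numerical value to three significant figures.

p_A = 3.559 × 10^-22 kg·m/s (from wavelength = 1862 fm, via p = h/λ).
p_B = 1.144 × 10^-27 kg·m/s (from energy = 2.141 eV, via p = E/c).
Ratio = 3.559 × 10^-22 / 1.144 × 10^-27 = 3.11 × 10^5.

3.11 × 10^5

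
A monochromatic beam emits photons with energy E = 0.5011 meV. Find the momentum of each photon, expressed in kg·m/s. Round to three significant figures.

2.68 × 10^-31 kg·m/s

Convert to SI: E = 0.5011 meV = 8.0285 × 10^-23 J.
Since p = E/c for a photon, p = 2.678 × 10^-31 kg·m/s.
So p ≈ 2.68 × 10^-31 kg·m/s.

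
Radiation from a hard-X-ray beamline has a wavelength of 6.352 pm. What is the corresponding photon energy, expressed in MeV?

First convert: λ = 6.352 pm = 6.352·10^-12 m.
For a photon E = hc/λ, so E = 3.127·10^-14 J.
Converting to MeV: E = 0.1952 MeV ≈ 0.195 MeV.

0.195 MeV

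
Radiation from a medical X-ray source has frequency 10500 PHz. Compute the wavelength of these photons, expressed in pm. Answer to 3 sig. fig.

In SI units: f = 10500 PHz = 1.050e19 Hz.
Apply λ = c/f: λ = 2.855e-11 m.
Converting to pm: λ = 28.55 pm ≈ 28.6 pm.

28.6 pm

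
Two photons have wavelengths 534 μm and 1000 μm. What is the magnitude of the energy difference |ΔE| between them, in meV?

Using E = hc/λ: E₁ = 3.720e-22 J, E₂ = 1.986e-22 J.
|ΔE| = |3.720e-22 − 1.986e-22| = 1.73e-22 J = 1.08 meV.

1.08 meV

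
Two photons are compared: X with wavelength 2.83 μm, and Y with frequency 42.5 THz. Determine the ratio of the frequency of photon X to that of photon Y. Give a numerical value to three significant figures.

2.49

f_X = 1.059e14 Hz (from wavelength = 2.83 μm, via f = c/λ).
f_Y = 4.250e13 Hz (from frequency = 42.5 THz, via f given directly).
Ratio = 1.059e14 / 4.250e13 = 2.49.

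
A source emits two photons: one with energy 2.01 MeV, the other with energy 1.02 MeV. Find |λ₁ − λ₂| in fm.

599 fm

Using λ = hc/E: λ₁ = 6.168·10^-13 m, λ₂ = 1.216·10^-12 m.
|Δλ| = |6.168·10^-13 − 1.216·10^-12| = 5.99·10^-13 m = 599 fm.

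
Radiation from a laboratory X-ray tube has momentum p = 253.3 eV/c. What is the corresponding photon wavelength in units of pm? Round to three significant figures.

Use h = 6.62607015e-34 J·s, c = 2.99792458e8 m/s, 1 eV = 1.602176634e-19 J.
In SI units: p = 253.3 eV/c = 1.3537e-25 kg·m/s.
Apply λ = h/p: λ = 4.895e-9 m.
Converting to pm: λ = 4895 pm ≈ 4890 pm.

4890 pm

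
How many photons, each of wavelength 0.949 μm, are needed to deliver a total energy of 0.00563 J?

2.69 × 10^16 photons

Per-photon energy: E = 2.093 × 10^-19 J (from wavelength = 0.949 μm).
N = E_total / E_photon = 0.00563 J / 2.093 × 10^-19 J = 2.69 × 10^16.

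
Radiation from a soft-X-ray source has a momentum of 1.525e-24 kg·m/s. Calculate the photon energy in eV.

Take c = 2.99792458e8 m/s, 1 eV = 1.602176634e-19 J.
The photon relation is E = pc, giving E = 4.572e-16 J.
Converting to eV: E = 2854 eV ≈ 2850 eV.

2850 eV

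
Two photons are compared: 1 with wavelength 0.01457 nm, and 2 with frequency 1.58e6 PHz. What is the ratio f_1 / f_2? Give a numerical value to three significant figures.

0.0130

f_1 = 2.058e19 Hz (from wavelength = 0.01457 nm, via f = c/λ).
f_2 = 1.580e21 Hz (from frequency = 1.58e6 PHz, via f given directly).
Ratio = 2.058e19 / 1.580e21 = 0.0130.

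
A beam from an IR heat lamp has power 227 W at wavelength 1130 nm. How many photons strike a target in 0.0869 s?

Total energy: E_total = P·t = 227 × 0.0869 = 19.73 J.
Per-photon energy: E = 1.758·10^-19 J.
N = E_total / E_photon = 1.12·10^20.

1.12·10^20 photons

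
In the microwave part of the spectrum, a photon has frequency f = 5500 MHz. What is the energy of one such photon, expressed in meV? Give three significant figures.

Convert to SI: f = 5500 MHz = 5.5e9 Hz.
Apply E = hf: E = 3.644e-24 J.
Converting to meV: E = 0.02275 meV ≈ 0.0227 meV.

0.0227 meV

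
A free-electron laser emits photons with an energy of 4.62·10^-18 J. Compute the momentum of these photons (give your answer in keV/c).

The photon relation is p = E/c, giving p = 1.541·10^-26 kg·m/s.
Converting to keV/c: p = 0.02884 keV/c ≈ 0.0288 keV/c.

0.0288 keV/c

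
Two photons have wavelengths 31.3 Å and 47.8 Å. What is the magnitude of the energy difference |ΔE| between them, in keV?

0.137 keV

Using E = hc/λ: E₁ = 6.346 × 10^-17 J, E₂ = 4.156 × 10^-17 J.
|ΔE| = |6.346 × 10^-17 − 4.156 × 10^-17| = 2.19 × 10^-17 J = 0.137 keV.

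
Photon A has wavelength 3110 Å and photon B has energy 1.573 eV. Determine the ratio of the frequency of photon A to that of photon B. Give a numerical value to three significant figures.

2.53

f_A = 9.640 × 10^14 Hz (from wavelength = 3110 Å, via f = c/λ).
f_B = 3.803 × 10^14 Hz (from energy = 1.573 eV, via f = E/h).
Ratio = 9.640 × 10^14 / 3.803 × 10^14 = 2.53.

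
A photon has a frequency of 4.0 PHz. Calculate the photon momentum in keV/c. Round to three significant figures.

0.0165 keV/c

Use h = 6.62607015e-34 J·s, c = 2.99792458e8 m/s, 1 eV = 1.602176634e-19 J.
In SI units: f = 4.0 PHz = 4.0e15 Hz.
Since p = hf/c for a photon, p = 8.841e-27 kg·m/s.
Converting to keV/c: p = 0.01654 keV/c ≈ 0.0165 keV/c.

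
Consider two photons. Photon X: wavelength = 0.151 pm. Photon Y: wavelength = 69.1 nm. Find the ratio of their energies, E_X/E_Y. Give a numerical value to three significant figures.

E_X = 1.316 × 10^-12 J (from wavelength = 0.151 pm, via E = hc/λ).
E_Y = 2.875 × 10^-18 J (from wavelength = 69.1 nm, via E = hc/λ).
Ratio = 1.316 × 10^-12 / 2.875 × 10^-18 = 4.58 × 10^5.

4.58 × 10^5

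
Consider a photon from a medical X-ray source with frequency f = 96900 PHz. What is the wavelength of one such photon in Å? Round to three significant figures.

0.0309 Å

Take c = 2.99792458·10^8 m/s.
First convert: f = 96900 PHz = 9.69·10^19 Hz.
Apply λ = c/f: λ = 3.094·10^-12 m.
Converting to Å: λ = 0.03094 Å ≈ 0.0309 Å.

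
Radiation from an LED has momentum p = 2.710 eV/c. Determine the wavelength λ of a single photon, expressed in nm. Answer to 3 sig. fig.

Convert to SI: p = 2.710 eV/c = 1.4483e-27 kg·m/s.
Since λ = h/p for a photon, λ = 4.575e-7 m.
Converting to nm: λ = 457.5 nm ≈ 458 nm.

458 nm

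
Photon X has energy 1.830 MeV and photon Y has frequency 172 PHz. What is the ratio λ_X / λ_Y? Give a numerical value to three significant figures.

3.89 × 10^-4

λ_X = 6.775 × 10^-13 m (from energy = 1.830 MeV, via λ = hc/E).
λ_Y = 1.743 × 10^-9 m (from frequency = 172 PHz, via λ = c/f).
Ratio = 6.775 × 10^-13 / 1.743 × 10^-9 = 3.89 × 10^-4.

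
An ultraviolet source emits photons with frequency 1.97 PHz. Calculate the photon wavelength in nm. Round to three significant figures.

Use c = 2.99792458e8 m/s.
In SI units: f = 1.97 PHz = 1.97e15 Hz.
For a photon λ = c/f, so λ = 1.522e-7 m.
Converting to nm: λ = 152.2 nm ≈ 152 nm.

152 nm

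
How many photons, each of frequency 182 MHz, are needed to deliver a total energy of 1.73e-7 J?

1.43e18 photons

Per-photon energy: E = 1.206e-25 J (from frequency = 182 MHz).
N = E_total / E_photon = 1.73e-7 J / 1.206e-25 J = 1.43e18.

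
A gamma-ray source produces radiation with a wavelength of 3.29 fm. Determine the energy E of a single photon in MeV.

377 MeV

(h = 6.62607015·10^-34 J·s, c = 2.99792458·10^8 m/s, 1 eV = 1.602176634·10^-19 J.)
First convert: λ = 3.29 fm = 3.29·10^-15 m.
For a photon E = hc/λ, so E = 6.038·10^-11 J.
Converting to MeV: E = 376.9 MeV ≈ 377 MeV.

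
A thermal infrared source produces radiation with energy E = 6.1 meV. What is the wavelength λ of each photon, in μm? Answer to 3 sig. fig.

(h = 6.62607015 × 10^-34 J·s, c = 2.99792458 × 10^8 m/s, 1 eV = 1.602176634 × 10^-19 J.)
In SI units: E = 6.1 meV = 9.7733 × 10^-22 J.
For a photon λ = hc/E, so λ = 2.033 × 10^-4 m.
Converting to μm: λ = 203.3 μm ≈ 203 μm.

203 μm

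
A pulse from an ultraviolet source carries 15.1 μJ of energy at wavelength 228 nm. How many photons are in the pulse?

Per-photon energy: E = 8.712e-19 J (from wavelength = 228 nm).
N = E_total / E_photon = 1.51e-5 J / 8.712e-19 J = 1.73e13.

1.73e13 photons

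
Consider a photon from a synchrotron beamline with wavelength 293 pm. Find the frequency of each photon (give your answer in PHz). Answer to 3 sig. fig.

Take c = 2.99792458·10^8 m/s.
First convert: λ = 293 pm = 2.93·10^-10 m.
The photon relation is f = c/λ, giving f = 1.023·10^18 Hz.
Converting to PHz: f = 1023 PHz ≈ 1020 PHz.

1020 PHz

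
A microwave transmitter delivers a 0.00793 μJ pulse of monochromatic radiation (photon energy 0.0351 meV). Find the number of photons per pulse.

Per-photon energy: E = 5.624e-24 J (from energy = 0.0351 meV).
N = E_total / E_photon = 7.93e-9 J / 5.624e-24 J = 1.41e15.

1.41e15 photons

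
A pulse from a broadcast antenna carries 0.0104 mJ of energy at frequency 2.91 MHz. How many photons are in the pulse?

5.39·10^21 photons

Per-photon energy: E = 1.928·10^-27 J (from frequency = 2.91 MHz).
N = E_total / E_photon = 1.04·10^-5 J / 1.928·10^-27 J = 5.39·10^21.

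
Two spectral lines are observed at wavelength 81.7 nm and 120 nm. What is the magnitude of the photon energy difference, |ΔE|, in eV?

4.84 eV

Using E = hc/λ: E₁ = 2.431 × 10^-18 J, E₂ = 1.655 × 10^-18 J.
|ΔE| = |2.431 × 10^-18 − 1.655 × 10^-18| = 7.76 × 10^-19 J = 4.84 eV.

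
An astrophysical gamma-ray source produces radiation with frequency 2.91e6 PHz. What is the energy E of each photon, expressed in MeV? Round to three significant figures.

12.0 MeV

In SI units: f = 2.91e6 PHz = 2.91e21 Hz.
Apply E = hf: E = 1.928e-12 J.
Converting to MeV: E = 12.03 MeV ≈ 12.0 MeV.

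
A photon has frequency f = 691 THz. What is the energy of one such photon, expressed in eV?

Use h = 6.62607015e-34 J·s, 1 eV = 1.602176634e-19 J.
First convert: f = 691 THz = 6.91e14 Hz.
Since E = hf for a photon, E = 4.579e-19 J.
Converting to eV: E = 2.858 eV ≈ 2.86 eV.

2.86 eV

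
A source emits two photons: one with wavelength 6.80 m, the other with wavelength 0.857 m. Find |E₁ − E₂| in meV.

Using E = hc/λ: E₁ = 2.921e-26 J, E₂ = 2.318e-25 J.
|ΔE| = |2.921e-26 − 2.318e-25| = 2.03e-25 J = 1.26e-3 meV.

1.26e-3 meV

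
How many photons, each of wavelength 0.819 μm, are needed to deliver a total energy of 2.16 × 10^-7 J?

8.91 × 10^11 photons

Per-photon energy: E = 2.425 × 10^-19 J (from wavelength = 0.819 μm).
N = E_total / E_photon = 2.16 × 10^-7 J / 2.425 × 10^-19 J = 8.91 × 10^11.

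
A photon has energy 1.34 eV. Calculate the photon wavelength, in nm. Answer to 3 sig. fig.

Use h = 6.62607015e-34 J·s, c = 2.99792458e8 m/s, 1 eV = 1.602176634e-19 J.
Convert to SI: E = 1.34 eV = 2.1469e-19 J.
Since λ = hc/E for a photon, λ = 9.253e-7 m.
Converting to nm: λ = 925.3 nm ≈ 925 nm.

925 nm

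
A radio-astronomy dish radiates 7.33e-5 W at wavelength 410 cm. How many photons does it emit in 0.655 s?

9.91e20 photons

Total energy: E_total = P·t = 7.33e-5 × 0.655 = 4.801e-5 J.
Per-photon energy: E = 4.845e-26 J.
N = E_total / E_photon = 9.91e20.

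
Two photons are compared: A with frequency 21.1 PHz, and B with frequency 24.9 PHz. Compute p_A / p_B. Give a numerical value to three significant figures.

p_A = 4.664·10^-26 kg·m/s (from frequency = 21.1 PHz, via p = hf/c).
p_B = 5.503·10^-26 kg·m/s (from frequency = 24.9 PHz, via p = hf/c).
Ratio = 4.664·10^-26 / 5.503·10^-26 = 0.847.

0.847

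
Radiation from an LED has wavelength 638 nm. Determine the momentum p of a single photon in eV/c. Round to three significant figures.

Take h = 6.62607015 × 10^-34 J·s, c = 2.99792458 × 10^8 m/s, 1 eV = 1.602176634 × 10^-19 J.
In SI units: λ = 638 nm = 6.38 × 10^-7 m.
Since p = h/λ for a photon, p = 1.039 × 10^-27 kg·m/s.
Converting to eV/c: p = 1.943 eV/c ≈ 1.94 eV/c.

1.94 eV/c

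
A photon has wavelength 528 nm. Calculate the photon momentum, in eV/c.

In SI units: λ = 528 nm = 5.28·10^-7 m.
The photon relation is p = h/λ, giving p = 1.255·10^-27 kg·m/s.
Converting to eV/c: p = 2.348 eV/c ≈ 2.35 eV/c.

2.35 eV/c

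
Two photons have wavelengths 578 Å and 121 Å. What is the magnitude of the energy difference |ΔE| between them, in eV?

81.0 eV

Using E = hc/λ: E₁ = 3.437 × 10^-18 J, E₂ = 1.642 × 10^-17 J.
|ΔE| = |3.437 × 10^-18 − 1.642 × 10^-17| = 1.30 × 10^-17 J = 81.0 eV.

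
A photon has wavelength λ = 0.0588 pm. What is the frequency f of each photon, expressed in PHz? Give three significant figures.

5.10 × 10^6 PHz

Take c = 2.99792458 × 10^8 m/s.
Convert to SI: λ = 0.0588 pm = 5.88 × 10^-14 m.
The photon relation is f = c/λ, giving f = 5.099 × 10^21 Hz.
Converting to PHz: f = 5.099 × 10^6 PHz ≈ 5.10 × 10^6 PHz.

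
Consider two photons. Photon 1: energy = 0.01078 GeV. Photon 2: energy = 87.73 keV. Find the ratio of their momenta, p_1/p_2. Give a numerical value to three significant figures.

p_1 = 5.761e-21 kg·m/s (from energy = 0.01078 GeV, via p = E/c).
p_2 = 4.689e-23 kg·m/s (from energy = 87.73 keV, via p = E/c).
Ratio = 5.761e-21 / 4.689e-23 = 123.

123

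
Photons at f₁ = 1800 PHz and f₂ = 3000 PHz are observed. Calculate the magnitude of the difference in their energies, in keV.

4.96 keV

Using E = hf: E₁ = 1.193 × 10^-15 J, E₂ = 1.988 × 10^-15 J.
|ΔE| = |1.193 × 10^-15 − 1.988 × 10^-15| = 7.95 × 10^-16 J = 4.96 keV.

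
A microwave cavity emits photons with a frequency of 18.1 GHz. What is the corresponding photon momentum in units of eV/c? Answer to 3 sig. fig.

7.49 × 10^-5 eV/c

Take h = 6.62607015 × 10^-34 J·s, c = 2.99792458 × 10^8 m/s, 1 eV = 1.602176634 × 10^-19 J.
Convert to SI: f = 18.1 GHz = 1.81 × 10^10 Hz.
For a photon p = hf/c, so p = 4.000 × 10^-32 kg·m/s.
Converting to eV/c: p = 7.486 × 10^-5 eV/c ≈ 7.49 × 10^-5 eV/c.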